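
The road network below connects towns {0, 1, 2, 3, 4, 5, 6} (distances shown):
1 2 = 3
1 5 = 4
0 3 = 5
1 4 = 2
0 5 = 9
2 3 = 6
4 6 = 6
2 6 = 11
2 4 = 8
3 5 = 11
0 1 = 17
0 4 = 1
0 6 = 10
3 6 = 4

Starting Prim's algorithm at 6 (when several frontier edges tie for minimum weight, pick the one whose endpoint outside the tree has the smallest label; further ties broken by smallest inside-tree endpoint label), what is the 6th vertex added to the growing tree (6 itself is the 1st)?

Prim's algorithm from 6:
Step 1: cheapest edge leaving the tree is 3 6 (4); add 3.
Step 2: cheapest edge leaving the tree is 0 3 (5); add 0.
Step 3: cheapest edge leaving the tree is 0 4 (1); add 4.
Step 4: cheapest edge leaving the tree is 1 4 (2); add 1.
Step 5: cheapest edge leaving the tree is 1 2 (3); add 2.
Step 6: cheapest edge leaving the tree is 1 5 (4); add 5.
Vertex order: 6, 3, 0, 4, 1, 2, 5. The 6th vertex is 2.

2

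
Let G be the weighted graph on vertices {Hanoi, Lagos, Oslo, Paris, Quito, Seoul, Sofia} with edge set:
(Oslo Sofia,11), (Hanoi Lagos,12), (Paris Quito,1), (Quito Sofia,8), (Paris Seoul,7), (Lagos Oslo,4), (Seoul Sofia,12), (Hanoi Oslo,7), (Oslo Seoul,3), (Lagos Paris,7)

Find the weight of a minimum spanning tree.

30

Prim's algorithm from Paris:
Step 1: cheapest edge leaving the tree is Paris Quito (1); add Quito.
Step 2: cheapest edge leaving the tree is Lagos Paris (7); add Lagos.
Step 3: cheapest edge leaving the tree is Lagos Oslo (4); add Oslo.
Step 4: cheapest edge leaving the tree is Oslo Seoul (3); add Seoul.
Step 5: cheapest edge leaving the tree is Hanoi Oslo (7); add Hanoi.
Step 6: cheapest edge leaving the tree is Quito Sofia (8); add Sofia.
MST edges: Paris Quito, Lagos Paris, Lagos Oslo, Oslo Seoul, Hanoi Oslo, Quito Sofia; total weight 1+7+4+3+7+8 = 30.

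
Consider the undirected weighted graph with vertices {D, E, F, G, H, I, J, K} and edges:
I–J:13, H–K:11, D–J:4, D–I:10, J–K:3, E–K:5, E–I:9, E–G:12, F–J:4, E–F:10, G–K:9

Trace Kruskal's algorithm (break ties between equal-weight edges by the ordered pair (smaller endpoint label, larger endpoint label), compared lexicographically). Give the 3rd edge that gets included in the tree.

Kruskal's algorithm — process edges by increasing weight (ties by edge label):
J–K (3): add — endpoints in different components.
D–J (4): add — endpoints in different components.
F–J (4): add — endpoints in different components.
E–K (5): add — endpoints in different components.
E–I (9): add — endpoints in different components.
G–K (9): add — endpoints in different components.
D–I (10): skip — D and I already connected.
E–F (10): skip — E and F already connected.
H–K (11): add — endpoints in different components.
The 3rd edge added is F–J.

F-J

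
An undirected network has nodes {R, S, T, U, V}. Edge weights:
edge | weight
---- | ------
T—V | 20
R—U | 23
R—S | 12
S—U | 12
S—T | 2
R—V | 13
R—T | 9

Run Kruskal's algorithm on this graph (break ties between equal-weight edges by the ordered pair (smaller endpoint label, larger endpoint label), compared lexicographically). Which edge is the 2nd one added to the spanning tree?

Sort edges by weight, then run Kruskal:
S—T (2): add — endpoints in different components.
R—T (9): add — endpoints in different components.
R—S (12): skip — S and R already connected.
S—U (12): add — endpoints in different components.
R—V (13): add — endpoints in different components.
The 2nd edge added is R—T.

R-T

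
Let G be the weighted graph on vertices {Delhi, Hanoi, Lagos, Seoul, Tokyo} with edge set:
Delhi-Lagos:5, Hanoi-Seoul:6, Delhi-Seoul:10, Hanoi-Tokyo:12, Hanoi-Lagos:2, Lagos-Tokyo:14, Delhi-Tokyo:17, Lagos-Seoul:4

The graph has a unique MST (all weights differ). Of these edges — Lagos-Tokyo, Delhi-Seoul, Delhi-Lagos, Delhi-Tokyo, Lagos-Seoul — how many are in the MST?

2

Sort edges by weight, then run Kruskal:
Hanoi-Lagos (2): add — endpoints in different components.
Lagos-Seoul (4): add — endpoints in different components.
Delhi-Lagos (5): add — endpoints in different components.
Hanoi-Seoul (6): skip — Seoul and Hanoi already connected.
Delhi-Seoul (10): skip — Seoul and Delhi already connected.
Hanoi-Tokyo (12): add — endpoints in different components.
MST edge set: {Hanoi-Lagos, Lagos-Seoul, Delhi-Lagos, Hanoi-Tokyo}.
Of the listed edges, {Delhi-Lagos, Lagos-Seoul} are in the MST → 2.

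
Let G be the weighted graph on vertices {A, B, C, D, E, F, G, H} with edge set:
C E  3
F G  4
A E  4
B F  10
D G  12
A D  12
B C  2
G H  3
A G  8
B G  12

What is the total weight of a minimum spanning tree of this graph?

Prim, starting at E.
Step 1: cheapest edge leaving the tree is C E (3); add C.
Step 2: cheapest edge leaving the tree is B C (2); add B.
Step 3: cheapest edge leaving the tree is A E (4); add A.
Step 4: cheapest edge leaving the tree is A G (8); add G.
Step 5: cheapest edge leaving the tree is G H (3); add H.
Step 6: cheapest edge leaving the tree is F G (4); add F.
Step 7: cheapest edge leaving the tree is A D (12); add D.
MST edges: C E, B C, A E, A G, G H, F G, A D; total weight 3+2+4+8+3+4+12 = 36.

36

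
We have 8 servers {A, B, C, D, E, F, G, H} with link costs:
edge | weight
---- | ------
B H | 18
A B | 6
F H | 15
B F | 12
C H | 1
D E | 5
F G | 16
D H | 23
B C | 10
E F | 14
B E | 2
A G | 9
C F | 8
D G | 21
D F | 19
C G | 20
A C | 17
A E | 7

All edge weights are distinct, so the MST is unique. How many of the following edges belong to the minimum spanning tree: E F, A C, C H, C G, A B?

Kruskal's algorithm — process edges by increasing weight (ties by edge label):
C H (1): add — endpoints in different components.
B E (2): add — endpoints in different components.
D E (5): add — endpoints in different components.
A B (6): add — endpoints in different components.
A E (7): skip — A and E already connected.
C F (8): add — endpoints in different components.
A G (9): add — endpoints in different components.
B C (10): add — endpoints in different components.
MST edge set: {C H, B E, D E, A B, C F, A G, B C}.
Of the listed edges, {C H, A B} are in the MST → 2.

2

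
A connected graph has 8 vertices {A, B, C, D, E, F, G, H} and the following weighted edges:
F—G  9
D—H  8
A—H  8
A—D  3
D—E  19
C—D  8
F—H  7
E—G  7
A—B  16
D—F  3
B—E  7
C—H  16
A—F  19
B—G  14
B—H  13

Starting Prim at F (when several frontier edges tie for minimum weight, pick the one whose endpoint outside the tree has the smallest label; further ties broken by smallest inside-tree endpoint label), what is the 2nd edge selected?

A-D

Grow the tree from F using Prim:
Step 1: cheapest edge leaving the tree is D—F (3); add D.
Step 2: cheapest edge leaving the tree is A—D (3); add A.
Step 3: cheapest edge leaving the tree is F—H (7); add H.
Step 4: cheapest edge leaving the tree is C—D (8); add C.
Step 5: cheapest edge leaving the tree is F—G (9); add G.
Step 6: cheapest edge leaving the tree is E—G (7); add E.
Step 7: cheapest edge leaving the tree is B—E (7); add B.
The 2nd edge added is A—D.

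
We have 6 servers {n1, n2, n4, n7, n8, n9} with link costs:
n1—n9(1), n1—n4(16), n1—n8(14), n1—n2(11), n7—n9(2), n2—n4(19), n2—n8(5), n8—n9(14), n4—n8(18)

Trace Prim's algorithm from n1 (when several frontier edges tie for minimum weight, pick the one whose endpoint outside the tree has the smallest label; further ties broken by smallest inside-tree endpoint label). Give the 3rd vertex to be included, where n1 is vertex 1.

Prim's algorithm from n1:
Step 1: cheapest edge leaving the tree is n1—n9 (1); add n9.
Step 2: cheapest edge leaving the tree is n7—n9 (2); add n7.
Step 3: cheapest edge leaving the tree is n1—n2 (11); add n2.
Step 4: cheapest edge leaving the tree is n2—n8 (5); add n8.
Step 5: cheapest edge leaving the tree is n1—n4 (16); add n4.
Vertex order: n1, n9, n7, n2, n8, n4. The 3rd vertex is n7.

n7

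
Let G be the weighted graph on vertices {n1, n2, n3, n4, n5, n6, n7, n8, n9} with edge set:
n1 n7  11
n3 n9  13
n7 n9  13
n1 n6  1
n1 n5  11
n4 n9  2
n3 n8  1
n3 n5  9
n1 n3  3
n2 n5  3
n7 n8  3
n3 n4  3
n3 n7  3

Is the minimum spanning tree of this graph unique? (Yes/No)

No

Kruskal: consider edges lightest-first.
n1 n6 (1): add — endpoints in different components.
n3 n8 (1): add — endpoints in different components.
n4 n9 (2): add — endpoints in different components.
n1 n3 (3): add — endpoints in different components.
n2 n5 (3): add — endpoints in different components.
n3 n4 (3): add — endpoints in different components.
n3 n7 (3): add — endpoints in different components.
n7 n8 (3): skip — n7 and n8 already connected.
n3 n5 (9): add — endpoints in different components.
Non-tree edge n7 n8 has weight 3, equal to the heaviest edge on its tree cycle — swapping gives another MST of the same weight. Not unique.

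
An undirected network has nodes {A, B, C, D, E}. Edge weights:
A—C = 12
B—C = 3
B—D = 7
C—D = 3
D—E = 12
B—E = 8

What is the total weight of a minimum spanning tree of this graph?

Kruskal: consider edges lightest-first.
B—C (3): add. Components now {A} {B,C} {D} {E}
C—D (3): add. Components now {A} {B,C,D} {E}
B—D (7): skip — B and D already connected.
B—E (8): add. Components now {A} {B,C,D,E}
A—C (12): add. Components now {A,B,C,D,E}
MST edges: B—C, C—D, B—E, A—C; total weight 3+3+8+12 = 26.

26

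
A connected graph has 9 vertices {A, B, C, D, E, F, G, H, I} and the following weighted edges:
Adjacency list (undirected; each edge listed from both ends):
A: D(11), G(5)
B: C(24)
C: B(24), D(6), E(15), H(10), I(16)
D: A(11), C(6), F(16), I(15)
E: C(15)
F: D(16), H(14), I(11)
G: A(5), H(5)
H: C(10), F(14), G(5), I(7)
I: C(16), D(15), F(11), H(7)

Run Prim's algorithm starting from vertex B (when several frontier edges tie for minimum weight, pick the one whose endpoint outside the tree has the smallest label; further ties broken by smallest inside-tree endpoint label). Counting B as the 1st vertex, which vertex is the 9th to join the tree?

Grow the tree from B using Prim:
Step 1: frontier [B C 24] → take B C (24); add C.
Step 2: frontier [C D 6, C H 10, C E 15, C I 16] → take C D (6); add D.
Step 3: frontier [C H 10, C E 15, C I 16, A D 11, D I 15, D F 16] → take C H (10); add H.
Step 4: frontier [C E 15, C I 16, A D 11, D I 15, D F 16, G H 5, H I 7, F H 14] → take G H (5); add G.
Step 5: frontier [C E 15, C I 16, A D 11, D I 15, D F 16, A G 5, H I 7, F H 14] → take A G (5); add A.
Step 6: frontier [C E 15, C I 16, D I 15, D F 16, H I 7, F H 14] → take H I (7); add I.
Step 7: frontier [C E 15, D F 16, F H 14, F I 11] → take F I (11); add F.
Step 8: frontier [C E 15] → take C E (15); add E.
Vertex order: B, C, D, H, G, A, I, F, E. The 9th vertex is E.

E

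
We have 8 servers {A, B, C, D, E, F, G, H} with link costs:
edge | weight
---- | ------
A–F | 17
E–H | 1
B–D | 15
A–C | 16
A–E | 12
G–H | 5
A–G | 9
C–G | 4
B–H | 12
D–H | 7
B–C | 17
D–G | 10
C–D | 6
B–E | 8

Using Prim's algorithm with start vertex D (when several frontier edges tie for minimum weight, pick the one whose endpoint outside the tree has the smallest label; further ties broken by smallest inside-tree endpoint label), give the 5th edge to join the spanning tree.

B-E

Grow the tree from D using Prim:
Step 1: frontier [C–D 6, D–H 7, D–G 10, B–D 15] → take C–D (6); add C.
Step 2: frontier [C–G 4, A–C 16, B–C 17, D–H 7, D–G 10, B–D 15] → take C–G (4); add G.
Step 3: frontier [A–C 16, B–C 17, D–H 7, B–D 15, G–H 5, A–G 9] → take G–H (5); add H.
Step 4: frontier [A–C 16, B–C 17, B–D 15, A–G 9, E–H 1, B–H 12] → take E–H (1); add E.
Step 5: frontier [A–C 16, B–C 17, B–D 15, B–E 8, A–E 12, A–G 9, B–H 12] → take B–E (8); add B.
Step 6: frontier [A–C 16, A–E 12, A–G 9] → take A–G (9); add A.
Step 7: frontier [A–F 17] → take A–F (17); add F.
The 5th edge added is B–E.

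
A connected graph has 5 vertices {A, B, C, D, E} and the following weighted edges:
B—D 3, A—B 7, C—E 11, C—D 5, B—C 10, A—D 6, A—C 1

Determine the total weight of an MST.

Prim's algorithm from E:
Step 1: frontier [C—E 11] → take C—E (11); add C.
Step 2: frontier [A—C 1, C—D 5, B—C 10] → take A—C (1); add A.
Step 3: frontier [A—D 6, A—B 7, C—D 5, B—C 10] → take C—D (5); add D.
Step 4: frontier [A—B 7, B—C 10, B—D 3] → take B—D (3); add B.
MST edges: C—E, A—C, C—D, B—D; total weight 11+1+5+3 = 20.

20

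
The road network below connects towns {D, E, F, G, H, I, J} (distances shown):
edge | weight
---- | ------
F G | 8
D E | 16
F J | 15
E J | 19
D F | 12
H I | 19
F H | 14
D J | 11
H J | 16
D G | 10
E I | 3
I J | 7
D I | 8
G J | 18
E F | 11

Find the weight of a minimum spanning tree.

Sort edges by weight, then run Kruskal:
E I (3): add. Components now {D} {E,I} {F} {G} {H} {J}
I J (7): add. Components now {D} {E,I,J} {F} {G} {H}
D I (8): add. Components now {D,E,I,J} {F} {G} {H}
F G (8): add. Components now {D,E,I,J} {F,G} {H}
D G (10): add. Components now {D,E,F,G,I,J} {H}
D J (11): skip — D and J already connected.
E F (11): skip — E and F already connected.
D F (12): skip — D and F already connected.
F H (14): add. Components now {D,E,F,G,H,I,J}
MST edges: E I, I J, D I, F G, D G, F H; total weight 3+7+8+8+10+14 = 50.

50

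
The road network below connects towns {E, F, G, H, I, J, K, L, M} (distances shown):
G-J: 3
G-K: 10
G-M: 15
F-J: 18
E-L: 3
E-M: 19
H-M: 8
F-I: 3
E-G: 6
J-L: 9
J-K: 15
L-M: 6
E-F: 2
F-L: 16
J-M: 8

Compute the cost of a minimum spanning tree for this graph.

Sort edges by weight, then run Kruskal:
E-F (2): add — endpoints in different components.
E-L (3): add — endpoints in different components.
F-I (3): add — endpoints in different components.
G-J (3): add — endpoints in different components.
E-G (6): add — endpoints in different components.
L-M (6): add — endpoints in different components.
H-M (8): add — endpoints in different components.
J-M (8): skip — J and M already connected.
J-L (9): skip — J and L already connected.
G-K (10): add — endpoints in different components.
MST edges: E-F, E-L, F-I, G-J, E-G, L-M, H-M, G-K; total weight 2+3+3+3+6+6+8+10 = 41.

41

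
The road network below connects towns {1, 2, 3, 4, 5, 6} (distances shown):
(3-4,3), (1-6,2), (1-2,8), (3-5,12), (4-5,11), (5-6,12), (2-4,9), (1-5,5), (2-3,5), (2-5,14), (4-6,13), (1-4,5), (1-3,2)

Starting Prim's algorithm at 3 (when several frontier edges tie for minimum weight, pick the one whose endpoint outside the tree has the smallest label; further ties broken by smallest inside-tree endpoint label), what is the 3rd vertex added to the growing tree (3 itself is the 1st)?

Prim, starting at 3.
Step 1: cheapest edge leaving the tree is 1-3 (2); add 1.
Step 2: cheapest edge leaving the tree is 1-6 (2); add 6.
Step 3: cheapest edge leaving the tree is 3-4 (3); add 4.
Step 4: cheapest edge leaving the tree is 2-3 (5); add 2.
Step 5: cheapest edge leaving the tree is 1-5 (5); add 5.
Vertex order: 3, 1, 6, 4, 2, 5. The 3rd vertex is 6.

6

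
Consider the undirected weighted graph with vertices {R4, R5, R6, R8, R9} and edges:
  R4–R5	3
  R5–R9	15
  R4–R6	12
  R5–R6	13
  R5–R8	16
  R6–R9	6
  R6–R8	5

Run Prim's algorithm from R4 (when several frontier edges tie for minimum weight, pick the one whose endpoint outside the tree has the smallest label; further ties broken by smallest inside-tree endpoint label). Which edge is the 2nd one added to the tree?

Prim's algorithm from R4:
Step 1: cheapest edge leaving the tree is R4–R5 (3); add R5.
Step 2: cheapest edge leaving the tree is R4–R6 (12); add R6.
Step 3: cheapest edge leaving the tree is R6–R8 (5); add R8.
Step 4: cheapest edge leaving the tree is R6–R9 (6); add R9.
The 2nd edge added is R4–R6.

R4-R6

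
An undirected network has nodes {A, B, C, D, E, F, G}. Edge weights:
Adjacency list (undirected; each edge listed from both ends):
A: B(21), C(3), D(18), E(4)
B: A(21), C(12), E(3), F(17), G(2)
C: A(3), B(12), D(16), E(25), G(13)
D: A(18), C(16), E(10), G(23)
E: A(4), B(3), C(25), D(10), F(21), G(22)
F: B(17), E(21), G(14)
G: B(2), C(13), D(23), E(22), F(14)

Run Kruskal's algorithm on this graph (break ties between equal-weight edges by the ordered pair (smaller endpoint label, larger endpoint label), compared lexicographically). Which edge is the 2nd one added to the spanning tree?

A-C

Kruskal: consider edges lightest-first.
B—G (2): add. Components now {A} {B,G} {C} {D} {E} {F}
A—C (3): add. Components now {A,C} {B,G} {D} {E} {F}
B—E (3): add. Components now {A,C} {B,E,G} {D} {F}
A—E (4): add. Components now {A,B,C,E,G} {D} {F}
D—E (10): add. Components now {A,B,C,D,E,G} {F}
B—C (12): skip — B and C already connected.
C—G (13): skip — C and G already connected.
F—G (14): add. Components now {A,B,C,D,E,F,G}
The 2nd edge added is A—C.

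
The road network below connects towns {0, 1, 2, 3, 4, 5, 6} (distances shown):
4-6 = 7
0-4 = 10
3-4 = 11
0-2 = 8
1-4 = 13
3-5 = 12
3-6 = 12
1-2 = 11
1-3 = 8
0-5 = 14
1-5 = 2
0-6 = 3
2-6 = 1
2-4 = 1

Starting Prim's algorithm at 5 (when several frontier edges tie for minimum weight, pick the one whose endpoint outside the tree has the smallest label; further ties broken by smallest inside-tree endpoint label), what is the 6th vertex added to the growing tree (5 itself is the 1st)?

Prim's algorithm from 5:
Step 1: cheapest edge leaving the tree is 1-5 (2); add 1.
Step 2: cheapest edge leaving the tree is 1-3 (8); add 3.
Step 3: cheapest edge leaving the tree is 1-2 (11); add 2.
Step 4: cheapest edge leaving the tree is 2-4 (1); add 4.
Step 5: cheapest edge leaving the tree is 2-6 (1); add 6.
Step 6: cheapest edge leaving the tree is 0-6 (3); add 0.
Vertex order: 5, 1, 3, 2, 4, 6, 0. The 6th vertex is 6.

6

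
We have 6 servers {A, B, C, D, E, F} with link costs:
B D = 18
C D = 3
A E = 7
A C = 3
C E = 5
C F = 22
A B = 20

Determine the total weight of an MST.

Grow the tree from E using Prim:
Step 1: cheapest edge leaving the tree is C E (5); add C.
Step 2: cheapest edge leaving the tree is A C (3); add A.
Step 3: cheapest edge leaving the tree is C D (3); add D.
Step 4: cheapest edge leaving the tree is B D (18); add B.
Step 5: cheapest edge leaving the tree is C F (22); add F.
MST edges: C E, A C, C D, B D, C F; total weight 5+3+3+18+22 = 51.

51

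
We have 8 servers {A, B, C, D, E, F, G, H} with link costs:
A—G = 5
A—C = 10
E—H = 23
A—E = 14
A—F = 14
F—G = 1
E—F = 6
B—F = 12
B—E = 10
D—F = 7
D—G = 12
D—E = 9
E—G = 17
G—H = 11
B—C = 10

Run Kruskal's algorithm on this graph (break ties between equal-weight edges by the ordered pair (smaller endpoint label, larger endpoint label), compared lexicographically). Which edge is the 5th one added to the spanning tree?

Sort edges by weight, then run Kruskal:
F—G (1): add — endpoints in different components.
A—G (5): add — endpoints in different components.
E—F (6): add — endpoints in different components.
D—F (7): add — endpoints in different components.
D—E (9): skip — D and E already connected.
A—C (10): add — endpoints in different components.
B—C (10): add — endpoints in different components.
B—E (10): skip — B and E already connected.
G—H (11): add — endpoints in different components.
The 5th edge added is A—C.

A-C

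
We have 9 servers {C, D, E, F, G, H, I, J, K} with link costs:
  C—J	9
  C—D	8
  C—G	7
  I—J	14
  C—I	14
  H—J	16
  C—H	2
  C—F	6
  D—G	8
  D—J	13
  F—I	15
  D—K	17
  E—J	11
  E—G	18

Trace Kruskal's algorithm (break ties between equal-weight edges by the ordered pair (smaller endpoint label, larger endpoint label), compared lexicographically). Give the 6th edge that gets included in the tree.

Sort edges by weight, then run Kruskal:
C—H (2): add — endpoints in different components.
C—F (6): add — endpoints in different components.
C—G (7): add — endpoints in different components.
C—D (8): add — endpoints in different components.
D—G (8): skip — D and G already connected.
C—J (9): add — endpoints in different components.
E—J (11): add — endpoints in different components.
D—J (13): skip — D and J already connected.
C—I (14): add — endpoints in different components.
I—J (14): skip — I and J already connected.
F—I (15): skip — F and I already connected.
H—J (16): skip — H and J already connected.
D—K (17): add — endpoints in different components.
The 6th edge added is E—J.

E-J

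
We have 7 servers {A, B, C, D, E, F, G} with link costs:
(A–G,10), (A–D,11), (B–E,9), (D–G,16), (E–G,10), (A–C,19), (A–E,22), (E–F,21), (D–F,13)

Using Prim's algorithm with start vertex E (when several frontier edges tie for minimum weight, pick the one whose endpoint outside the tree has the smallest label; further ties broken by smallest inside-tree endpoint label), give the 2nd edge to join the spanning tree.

Grow the tree from E using Prim:
Step 1: cheapest edge leaving the tree is B–E (9); add B.
Step 2: cheapest edge leaving the tree is E–G (10); add G.
Step 3: cheapest edge leaving the tree is A–G (10); add A.
Step 4: cheapest edge leaving the tree is A–D (11); add D.
Step 5: cheapest edge leaving the tree is D–F (13); add F.
Step 6: cheapest edge leaving the tree is A–C (19); add C.
The 2nd edge added is E–G.

E-G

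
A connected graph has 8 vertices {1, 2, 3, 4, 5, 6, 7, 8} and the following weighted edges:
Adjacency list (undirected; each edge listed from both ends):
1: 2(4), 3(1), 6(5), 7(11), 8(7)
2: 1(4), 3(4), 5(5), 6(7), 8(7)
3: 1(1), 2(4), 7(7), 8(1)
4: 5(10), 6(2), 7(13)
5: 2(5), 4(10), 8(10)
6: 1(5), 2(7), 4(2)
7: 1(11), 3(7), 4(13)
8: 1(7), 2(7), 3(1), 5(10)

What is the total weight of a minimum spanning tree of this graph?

Kruskal's algorithm — process edges by increasing weight (ties by edge label):
1—3 (1): add — endpoints in different components.
3—8 (1): add — endpoints in different components.
4—6 (2): add — endpoints in different components.
1—2 (4): add — endpoints in different components.
2—3 (4): skip — 2 and 3 already connected.
1—6 (5): add — endpoints in different components.
2—5 (5): add — endpoints in different components.
1—8 (7): skip — 1 and 8 already connected.
2—6 (7): skip — 2 and 6 already connected.
2—8 (7): skip — 2 and 8 already connected.
3—7 (7): add — endpoints in different components.
MST edges: 1—3, 3—8, 4—6, 1—2, 1—6, 2—5, 3—7; total weight 1+1+2+4+5+5+7 = 25.

25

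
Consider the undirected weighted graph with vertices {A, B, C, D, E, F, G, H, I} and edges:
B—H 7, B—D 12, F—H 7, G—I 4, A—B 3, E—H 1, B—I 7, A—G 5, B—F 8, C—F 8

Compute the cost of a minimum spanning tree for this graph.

47

Kruskal: consider edges lightest-first.
E—H (1): add — endpoints in different components.
A—B (3): add — endpoints in different components.
G—I (4): add — endpoints in different components.
A—G (5): add — endpoints in different components.
B—H (7): add — endpoints in different components.
B—I (7): skip — B and I already connected.
F—H (7): add — endpoints in different components.
B—F (8): skip — B and F already connected.
C—F (8): add — endpoints in different components.
B—D (12): add — endpoints in different components.
MST edges: E—H, A—B, G—I, A—G, B—H, F—H, C—F, B—D; total weight 1+3+4+5+7+7+8+12 = 47.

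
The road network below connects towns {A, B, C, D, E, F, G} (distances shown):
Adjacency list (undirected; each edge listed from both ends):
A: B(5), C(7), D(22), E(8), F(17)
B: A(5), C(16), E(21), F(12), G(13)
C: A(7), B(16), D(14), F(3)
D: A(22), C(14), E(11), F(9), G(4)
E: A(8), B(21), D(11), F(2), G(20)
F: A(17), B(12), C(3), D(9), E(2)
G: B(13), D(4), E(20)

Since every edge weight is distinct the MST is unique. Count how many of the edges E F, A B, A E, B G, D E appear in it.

Kruskal's algorithm — process edges by increasing weight (ties by edge label):
E F (2): add. Components now {A} {B} {C} {D} {E,F} {G}
C F (3): add. Components now {A} {B} {C,E,F} {D} {G}
D G (4): add. Components now {A} {B} {C,E,F} {D,G}
A B (5): add. Components now {A,B} {C,E,F} {D,G}
A C (7): add. Components now {A,B,C,E,F} {D,G}
A E (8): skip — A and E already connected.
D F (9): add. Components now {A,B,C,D,E,F,G}
MST edge set: {E F, C F, D G, A B, A C, D F}.
Of the listed edges, {E F, A B} are in the MST → 2.

2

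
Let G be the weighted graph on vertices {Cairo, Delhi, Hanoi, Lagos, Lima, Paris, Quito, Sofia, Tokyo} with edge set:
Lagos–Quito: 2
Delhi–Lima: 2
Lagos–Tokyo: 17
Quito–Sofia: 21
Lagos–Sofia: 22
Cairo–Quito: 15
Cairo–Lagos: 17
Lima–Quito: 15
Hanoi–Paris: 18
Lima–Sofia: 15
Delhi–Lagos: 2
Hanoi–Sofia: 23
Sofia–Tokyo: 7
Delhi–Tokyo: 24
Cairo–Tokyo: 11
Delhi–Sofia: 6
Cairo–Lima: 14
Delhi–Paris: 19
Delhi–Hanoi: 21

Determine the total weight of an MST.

67

Sort edges by weight, then run Kruskal:
Delhi–Lagos (2): add — endpoints in different components.
Delhi–Lima (2): add — endpoints in different components.
Lagos–Quito (2): add — endpoints in different components.
Delhi–Sofia (6): add — endpoints in different components.
Sofia–Tokyo (7): add — endpoints in different components.
Cairo–Tokyo (11): add — endpoints in different components.
Cairo–Lima (14): skip — Lima and Cairo already connected.
Cairo–Quito (15): skip — Quito and Cairo already connected.
Lima–Quito (15): skip — Quito and Lima already connected.
Lima–Sofia (15): skip — Sofia and Lima already connected.
Cairo–Lagos (17): skip — Cairo and Lagos already connected.
Lagos–Tokyo (17): skip — Tokyo and Lagos already connected.
Hanoi–Paris (18): add — endpoints in different components.
Delhi–Paris (19): add — endpoints in different components.
MST edges: Delhi–Lagos, Delhi–Lima, Lagos–Quito, Delhi–Sofia, Sofia–Tokyo, Cairo–Tokyo, Hanoi–Paris, Delhi–Paris; total weight 2+2+2+6+7+11+18+19 = 67.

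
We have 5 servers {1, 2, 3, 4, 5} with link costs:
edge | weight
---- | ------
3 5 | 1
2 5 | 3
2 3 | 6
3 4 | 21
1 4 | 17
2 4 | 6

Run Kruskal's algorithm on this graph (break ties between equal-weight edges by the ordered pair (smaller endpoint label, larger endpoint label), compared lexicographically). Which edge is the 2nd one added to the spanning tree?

2-5

Kruskal: consider edges lightest-first.
3 5 (1): add — endpoints in different components.
2 5 (3): add — endpoints in different components.
2 3 (6): skip — 2 and 3 already connected.
2 4 (6): add — endpoints in different components.
1 4 (17): add — endpoints in different components.
The 2nd edge added is 2 5.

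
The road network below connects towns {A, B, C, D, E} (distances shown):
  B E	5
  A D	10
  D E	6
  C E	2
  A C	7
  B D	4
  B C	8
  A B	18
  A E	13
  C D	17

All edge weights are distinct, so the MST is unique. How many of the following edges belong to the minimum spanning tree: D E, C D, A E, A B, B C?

Kruskal's algorithm — process edges by increasing weight (ties by edge label):
C E (2): add. Components now {A} {B} {C,E} {D}
B D (4): add. Components now {A} {B,D} {C,E}
B E (5): add. Components now {A} {B,C,D,E}
D E (6): skip — D and E already connected.
A C (7): add. Components now {A,B,C,D,E}
MST edge set: {C E, B D, B E, A C}.
Of the listed edges, {} are in the MST → 0.

0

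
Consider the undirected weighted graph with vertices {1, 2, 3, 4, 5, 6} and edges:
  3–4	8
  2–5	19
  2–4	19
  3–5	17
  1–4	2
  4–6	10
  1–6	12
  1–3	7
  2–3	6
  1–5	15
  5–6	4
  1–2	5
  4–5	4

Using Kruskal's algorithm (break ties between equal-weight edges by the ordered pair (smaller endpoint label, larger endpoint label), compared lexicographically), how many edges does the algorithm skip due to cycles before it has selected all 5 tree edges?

0

Sort edges by weight, then run Kruskal:
1–4 (2): add — endpoints in different components.
4–5 (4): add — endpoints in different components.
5–6 (4): add — endpoints in different components.
1–2 (5): add — endpoints in different components.
2–3 (6): add — endpoints in different components.
Edges rejected before the tree was complete: 0.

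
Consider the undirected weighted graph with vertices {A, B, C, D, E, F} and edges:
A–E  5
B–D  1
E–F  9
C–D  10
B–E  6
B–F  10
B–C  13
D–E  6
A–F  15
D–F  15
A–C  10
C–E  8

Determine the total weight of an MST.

29

Kruskal: consider edges lightest-first.
B–D (1): add. Components now {A} {B,D} {C} {E} {F}
A–E (5): add. Components now {A,E} {B,D} {C} {F}
B–E (6): add. Components now {A,B,D,E} {C} {F}
D–E (6): skip — D and E already connected.
C–E (8): add. Components now {A,B,C,D,E} {F}
E–F (9): add. Components now {A,B,C,D,E,F}
MST edges: B–D, A–E, B–E, C–E, E–F; total weight 1+5+6+8+9 = 29.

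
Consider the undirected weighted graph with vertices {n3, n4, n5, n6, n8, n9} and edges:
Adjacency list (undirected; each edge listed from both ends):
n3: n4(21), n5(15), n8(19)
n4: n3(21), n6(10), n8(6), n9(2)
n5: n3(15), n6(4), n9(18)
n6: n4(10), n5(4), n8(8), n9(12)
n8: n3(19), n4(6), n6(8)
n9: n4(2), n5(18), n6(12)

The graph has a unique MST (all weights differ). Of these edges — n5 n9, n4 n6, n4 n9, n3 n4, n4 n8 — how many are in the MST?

Kruskal: consider edges lightest-first.
n4 n9 (2): add — endpoints in different components.
n5 n6 (4): add — endpoints in different components.
n4 n8 (6): add — endpoints in different components.
n6 n8 (8): add — endpoints in different components.
n4 n6 (10): skip — n4 and n6 already connected.
n6 n9 (12): skip — n9 and n6 already connected.
n3 n5 (15): add — endpoints in different components.
MST edge set: {n4 n9, n5 n6, n4 n8, n6 n8, n3 n5}.
Of the listed edges, {n4 n9, n4 n8} are in the MST → 2.

2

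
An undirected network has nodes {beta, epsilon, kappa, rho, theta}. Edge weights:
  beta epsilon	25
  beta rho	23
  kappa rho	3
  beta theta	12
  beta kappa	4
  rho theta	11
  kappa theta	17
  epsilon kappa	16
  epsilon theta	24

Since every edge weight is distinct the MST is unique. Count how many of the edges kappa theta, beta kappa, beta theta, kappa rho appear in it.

Kruskal: consider edges lightest-first.
kappa rho (3): add — endpoints in different components.
beta kappa (4): add — endpoints in different components.
rho theta (11): add — endpoints in different components.
beta theta (12): skip — beta and theta already connected.
epsilon kappa (16): add — endpoints in different components.
MST edge set: {kappa rho, beta kappa, rho theta, epsilon kappa}.
Of the listed edges, {beta kappa, kappa rho} are in the MST → 2.

2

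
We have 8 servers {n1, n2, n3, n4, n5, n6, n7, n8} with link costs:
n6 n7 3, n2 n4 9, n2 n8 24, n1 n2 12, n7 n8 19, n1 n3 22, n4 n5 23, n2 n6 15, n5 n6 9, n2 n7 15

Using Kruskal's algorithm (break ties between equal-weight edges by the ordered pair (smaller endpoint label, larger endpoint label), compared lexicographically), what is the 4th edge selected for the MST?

Kruskal: consider edges lightest-first.
n6 n7 (3): add — endpoints in different components.
n2 n4 (9): add — endpoints in different components.
n5 n6 (9): add — endpoints in different components.
n1 n2 (12): add — endpoints in different components.
n2 n6 (15): add — endpoints in different components.
n2 n7 (15): skip — n7 and n2 already connected.
n7 n8 (19): add — endpoints in different components.
n1 n3 (22): add — endpoints in different components.
The 4th edge added is n1 n2.

n1-n2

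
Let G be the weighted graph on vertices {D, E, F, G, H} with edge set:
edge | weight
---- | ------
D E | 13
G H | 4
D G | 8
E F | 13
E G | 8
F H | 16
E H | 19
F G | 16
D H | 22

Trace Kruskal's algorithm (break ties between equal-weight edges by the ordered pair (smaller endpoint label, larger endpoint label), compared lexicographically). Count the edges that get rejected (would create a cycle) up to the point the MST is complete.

Sort edges by weight, then run Kruskal:
G H (4): add — endpoints in different components.
D G (8): add — endpoints in different components.
E G (8): add — endpoints in different components.
D E (13): skip — D and E already connected.
E F (13): add — endpoints in different components.
Edges rejected before the tree was complete: 1.

1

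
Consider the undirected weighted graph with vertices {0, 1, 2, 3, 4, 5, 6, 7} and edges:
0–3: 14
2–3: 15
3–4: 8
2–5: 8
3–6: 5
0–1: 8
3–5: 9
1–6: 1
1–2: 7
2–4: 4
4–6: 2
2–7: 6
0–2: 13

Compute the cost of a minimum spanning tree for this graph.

34

Grow the tree from 5 using Prim:
Step 1: frontier [2–5 8, 3–5 9] → take 2–5 (8); add 2.
Step 2: frontier [2–4 4, 2–7 6, 1–2 7, 0–2 13, 2–3 15, 3–5 9] → take 2–4 (4); add 4.
Step 3: frontier [2–7 6, 1–2 7, 0–2 13, 2–3 15, 4–6 2, 3–4 8, 3–5 9] → take 4–6 (2); add 6.
Step 4: frontier [2–7 6, 1–2 7, 0–2 13, 2–3 15, 3–4 8, 3–5 9, 1–6 1, 3–6 5] → take 1–6 (1); add 1.
Step 5: frontier [0–1 8, 2–7 6, 0–2 13, 2–3 15, 3–4 8, 3–5 9, 3–6 5] → take 3–6 (5); add 3.
Step 6: frontier [0–1 8, 2–7 6, 0–2 13, 0–3 14] → take 2–7 (6); add 7.
Step 7: frontier [0–1 8, 0–2 13, 0–3 14] → take 0–1 (8); add 0.
MST edges: 2–5, 2–4, 4–6, 1–6, 3–6, 2–7, 0–1; total weight 8+4+2+1+5+6+8 = 34.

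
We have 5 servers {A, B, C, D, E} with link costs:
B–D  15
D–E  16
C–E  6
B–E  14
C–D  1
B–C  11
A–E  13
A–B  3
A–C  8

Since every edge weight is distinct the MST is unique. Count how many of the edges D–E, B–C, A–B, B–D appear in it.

1

Sort edges by weight, then run Kruskal:
C–D (1): add — endpoints in different components.
A–B (3): add — endpoints in different components.
C–E (6): add — endpoints in different components.
A–C (8): add — endpoints in different components.
MST edge set: {C–D, A–B, C–E, A–C}.
Of the listed edges, {A–B} are in the MST → 1.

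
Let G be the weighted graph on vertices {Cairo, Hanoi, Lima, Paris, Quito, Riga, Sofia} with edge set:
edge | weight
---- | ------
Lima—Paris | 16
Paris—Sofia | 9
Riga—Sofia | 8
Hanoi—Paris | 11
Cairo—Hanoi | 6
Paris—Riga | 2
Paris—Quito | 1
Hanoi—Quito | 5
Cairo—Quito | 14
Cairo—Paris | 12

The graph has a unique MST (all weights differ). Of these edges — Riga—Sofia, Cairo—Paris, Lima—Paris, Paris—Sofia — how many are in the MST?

2

Sort edges by weight, then run Kruskal:
Paris—Quito (1): add — endpoints in different components.
Paris—Riga (2): add — endpoints in different components.
Hanoi—Quito (5): add — endpoints in different components.
Cairo—Hanoi (6): add — endpoints in different components.
Riga—Sofia (8): add — endpoints in different components.
Paris—Sofia (9): skip — Paris and Sofia already connected.
Hanoi—Paris (11): skip — Paris and Hanoi already connected.
Cairo—Paris (12): skip — Paris and Cairo already connected.
Cairo—Quito (14): skip — Quito and Cairo already connected.
Lima—Paris (16): add — endpoints in different components.
MST edge set: {Paris—Quito, Paris—Riga, Hanoi—Quito, Cairo—Hanoi, Riga—Sofia, Lima—Paris}.
Of the listed edges, {Riga—Sofia, Lima—Paris} are in the MST → 2.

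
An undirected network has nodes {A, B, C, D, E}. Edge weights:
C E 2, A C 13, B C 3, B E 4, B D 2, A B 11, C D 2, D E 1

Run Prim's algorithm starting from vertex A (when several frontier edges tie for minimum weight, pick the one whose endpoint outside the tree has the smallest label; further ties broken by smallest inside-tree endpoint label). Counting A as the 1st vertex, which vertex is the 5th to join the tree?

C

Prim's algorithm from A:
Step 1: frontier [A B 11, A C 13] → take A B (11); add B.
Step 2: frontier [A C 13, B D 2, B C 3, B E 4] → take B D (2); add D.
Step 3: frontier [A C 13, B C 3, B E 4, D E 1, C D 2] → take D E (1); add E.
Step 4: frontier [A C 13, B C 3, C D 2, C E 2] → take C D (2); add C.
Vertex order: A, B, D, E, C. The 5th vertex is C.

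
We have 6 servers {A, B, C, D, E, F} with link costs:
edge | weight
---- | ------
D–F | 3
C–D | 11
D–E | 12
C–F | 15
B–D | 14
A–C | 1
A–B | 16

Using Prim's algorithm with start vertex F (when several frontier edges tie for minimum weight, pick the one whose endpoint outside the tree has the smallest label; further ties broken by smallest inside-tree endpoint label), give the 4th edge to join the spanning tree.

D-E

Prim's algorithm from F:
Step 1: frontier [D–F 3, C–F 15] → take D–F (3); add D.
Step 2: frontier [C–D 11, D–E 12, B–D 14, C–F 15] → take C–D (11); add C.
Step 3: frontier [A–C 1, D–E 12, B–D 14] → take A–C (1); add A.
Step 4: frontier [A–B 16, D–E 12, B–D 14] → take D–E (12); add E.
Step 5: frontier [A–B 16, B–D 14] → take B–D (14); add B.
The 4th edge added is D–E.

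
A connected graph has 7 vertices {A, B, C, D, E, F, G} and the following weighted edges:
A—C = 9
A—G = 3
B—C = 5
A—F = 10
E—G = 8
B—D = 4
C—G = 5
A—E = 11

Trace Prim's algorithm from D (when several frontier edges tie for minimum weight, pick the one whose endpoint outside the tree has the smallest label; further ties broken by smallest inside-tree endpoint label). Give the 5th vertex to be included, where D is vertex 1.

Prim's algorithm from D:
Step 1: cheapest edge leaving the tree is B—D (4); add B.
Step 2: cheapest edge leaving the tree is B—C (5); add C.
Step 3: cheapest edge leaving the tree is C—G (5); add G.
Step 4: cheapest edge leaving the tree is A—G (3); add A.
Step 5: cheapest edge leaving the tree is E—G (8); add E.
Step 6: cheapest edge leaving the tree is A—F (10); add F.
Vertex order: D, B, C, G, A, E, F. The 5th vertex is A.

A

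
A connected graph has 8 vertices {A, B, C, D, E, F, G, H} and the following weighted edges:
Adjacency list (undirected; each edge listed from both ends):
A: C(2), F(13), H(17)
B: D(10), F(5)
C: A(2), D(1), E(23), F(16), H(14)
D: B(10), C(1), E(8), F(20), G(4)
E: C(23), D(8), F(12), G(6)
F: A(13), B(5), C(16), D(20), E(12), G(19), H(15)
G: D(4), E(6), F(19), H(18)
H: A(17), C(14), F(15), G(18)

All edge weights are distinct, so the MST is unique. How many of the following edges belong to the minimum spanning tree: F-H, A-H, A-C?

Sort edges by weight, then run Kruskal:
C-D (1): add — endpoints in different components.
A-C (2): add — endpoints in different components.
D-G (4): add — endpoints in different components.
B-F (5): add — endpoints in different components.
E-G (6): add — endpoints in different components.
D-E (8): skip — D and E already connected.
B-D (10): add — endpoints in different components.
E-F (12): skip — E and F already connected.
A-F (13): skip — A and F already connected.
C-H (14): add — endpoints in different components.
MST edge set: {C-D, A-C, D-G, B-F, E-G, B-D, C-H}.
Of the listed edges, {A-C} are in the MST → 1.

1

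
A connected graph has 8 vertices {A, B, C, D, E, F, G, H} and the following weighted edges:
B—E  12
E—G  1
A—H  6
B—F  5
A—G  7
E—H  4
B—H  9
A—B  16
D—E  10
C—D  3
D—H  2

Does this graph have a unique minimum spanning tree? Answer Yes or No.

Yes

Kruskal: consider edges lightest-first.
E—G (1): add — endpoints in different components.
D—H (2): add — endpoints in different components.
C—D (3): add — endpoints in different components.
E—H (4): add — endpoints in different components.
B—F (5): add — endpoints in different components.
A—H (6): add — endpoints in different components.
A—G (7): skip — A and G already connected.
B—H (9): add — endpoints in different components.
Every non-tree edge has weight strictly greater than the heaviest edge on the tree path between its endpoints, so the MST is unique.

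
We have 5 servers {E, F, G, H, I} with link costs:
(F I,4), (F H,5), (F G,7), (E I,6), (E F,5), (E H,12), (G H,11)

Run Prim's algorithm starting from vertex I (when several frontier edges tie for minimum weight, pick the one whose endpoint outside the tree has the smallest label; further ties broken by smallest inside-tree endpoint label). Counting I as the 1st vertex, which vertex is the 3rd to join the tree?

Prim, starting at I.
Step 1: frontier [F I 4, E I 6] → take F I (4); add F.
Step 2: frontier [E F 5, F H 5, F G 7, E I 6] → take E F (5); add E.
Step 3: frontier [E H 12, F H 5, F G 7] → take F H (5); add H.
Step 4: frontier [F G 7, G H 11] → take F G (7); add G.
Vertex order: I, F, E, H, G. The 3rd vertex is E.

E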